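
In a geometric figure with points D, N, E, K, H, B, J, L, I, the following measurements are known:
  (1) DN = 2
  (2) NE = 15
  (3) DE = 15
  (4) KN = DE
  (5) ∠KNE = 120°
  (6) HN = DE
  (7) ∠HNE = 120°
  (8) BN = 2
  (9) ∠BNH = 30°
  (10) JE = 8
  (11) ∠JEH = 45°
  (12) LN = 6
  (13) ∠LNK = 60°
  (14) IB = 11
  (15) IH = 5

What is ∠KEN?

From the given relations: KN = DE = 15.
Step 1: By the law of cosines on triangle ENK: EK² = 15² + 15² − 2·15·15·cos(120°) = 675, so EK = 15·√3.
Step 2: By the inverse law of cosines on triangle KEN: cos(∠KEN) = ((15·√3)² + 15² − 15²) / (2·15·√3·15) = 675/779.42 = 0.866, so ∠KEN = 30°.

Therefore, the measure of angle ∠KEN = 30°.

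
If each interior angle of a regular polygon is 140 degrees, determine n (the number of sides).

Exterior angle = 180 - 140 = 40. n = 360 / 40 = 9.

9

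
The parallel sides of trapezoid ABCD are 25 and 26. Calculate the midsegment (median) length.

The midsegment of a trapezoid = (base1 + base2) / 2
midsegment = (25 + 26) / 2
midsegment = 51 / 2
midsegment = 51/2

51/2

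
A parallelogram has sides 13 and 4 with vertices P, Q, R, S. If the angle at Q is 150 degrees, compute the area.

The area of a parallelogram equals the product of two adjacent sides times the sine of the included angle.
This is because the height equals 4 * sin(150°) = 2.
Area = 13 * 2 = 26

26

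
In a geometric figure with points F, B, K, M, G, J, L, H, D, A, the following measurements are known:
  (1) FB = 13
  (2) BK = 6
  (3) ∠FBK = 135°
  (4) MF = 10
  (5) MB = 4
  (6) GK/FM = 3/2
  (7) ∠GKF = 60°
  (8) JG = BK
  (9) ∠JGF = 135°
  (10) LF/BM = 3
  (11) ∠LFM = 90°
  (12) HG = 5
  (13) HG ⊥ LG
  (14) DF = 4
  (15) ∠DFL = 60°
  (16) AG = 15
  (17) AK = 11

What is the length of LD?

From the given relations: LF = 3·BM = 3·4 = 12.
Step 1: By the law of cosines on triangle LFD: LD² = 12² + 4² − 2·12·4·cos(60°) = 112, so LD = 4·√7.

Therefore, the length of LD = 4·√7.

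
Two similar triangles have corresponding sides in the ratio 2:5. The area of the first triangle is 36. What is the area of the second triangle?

For similar figures, the area ratio equals the square of the side ratio.
Side ratio (the first triangle to the second triangle) = 2:5, so area ratio = 2^2:5^2 = 4:25.
If the area of the first triangle is 36, then the area of the second triangle = 36 * (25/4) = 225.

225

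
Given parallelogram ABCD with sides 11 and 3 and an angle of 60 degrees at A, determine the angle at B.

In a parallelogram, consecutive angles are supplementary (sum to 180°).
angle B = 180 - angle A
angle B = 180 - 60
angle B = 120 degrees

120 degrees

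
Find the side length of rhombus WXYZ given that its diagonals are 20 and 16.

In a rhombus, the diagonals bisect each other perpendicularly, creating four congruent right triangles.
Each triangle has legs 10 (half of 20) and 8 (half of 16).
The hypotenuse of each right triangle is a side of the rhombus:
side = sqrt(10^2 + 8^2) = sqrt(164) = 2*sqrt(41)

2*sqrt(41)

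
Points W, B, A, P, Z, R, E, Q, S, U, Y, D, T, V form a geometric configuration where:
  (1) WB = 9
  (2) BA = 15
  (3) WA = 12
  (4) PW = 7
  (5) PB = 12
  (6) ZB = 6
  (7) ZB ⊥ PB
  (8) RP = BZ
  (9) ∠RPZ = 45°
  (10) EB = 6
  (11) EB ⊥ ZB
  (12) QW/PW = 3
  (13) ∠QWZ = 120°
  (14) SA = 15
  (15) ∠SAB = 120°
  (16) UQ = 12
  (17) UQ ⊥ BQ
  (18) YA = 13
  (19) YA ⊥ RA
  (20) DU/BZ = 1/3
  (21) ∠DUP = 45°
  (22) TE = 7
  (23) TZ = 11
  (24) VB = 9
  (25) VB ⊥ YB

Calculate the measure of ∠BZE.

Step 1: By the law of cosines on triangle ZBE: ZE² = 6² + 6² − 2·6·6·cos(90°) = 72, so ZE = 6·√2.
Step 2: By the inverse law of cosines on triangle BZE: cos(∠BZE) = (6² + (6·√2)² − 6²) / (2·6·6·√2) = 72/101.82 = 0.7071, so ∠BZE = 45°.

Therefore, the measure of angle ∠BZE = 45°.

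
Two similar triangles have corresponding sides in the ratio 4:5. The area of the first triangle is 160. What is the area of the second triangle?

For similar figures, the area ratio equals the square of the side ratio.
Side ratio (the first triangle to the second triangle) = 4:5, so area ratio = 4^2:5^2 = 16:25.
If the area of the first triangle is 160, then the area of the second triangle = 160 * (25/16) = 250.

250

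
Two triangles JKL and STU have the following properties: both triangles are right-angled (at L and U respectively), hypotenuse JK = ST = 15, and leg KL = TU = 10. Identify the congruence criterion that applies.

The given information provides:
both triangles are right-angled (at L and U respectively), hypotenuse JK = ST = 15, and leg KL = TU = 10
This matches the HL congruence theorem.
The hypotenuse and one leg of two right triangles are equal (Hypotenuse-Leg).

HL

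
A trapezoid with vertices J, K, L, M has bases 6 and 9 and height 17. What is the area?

Area = (6 + 9) * 17 / 2 = 255 / 2 = 255/2

255/2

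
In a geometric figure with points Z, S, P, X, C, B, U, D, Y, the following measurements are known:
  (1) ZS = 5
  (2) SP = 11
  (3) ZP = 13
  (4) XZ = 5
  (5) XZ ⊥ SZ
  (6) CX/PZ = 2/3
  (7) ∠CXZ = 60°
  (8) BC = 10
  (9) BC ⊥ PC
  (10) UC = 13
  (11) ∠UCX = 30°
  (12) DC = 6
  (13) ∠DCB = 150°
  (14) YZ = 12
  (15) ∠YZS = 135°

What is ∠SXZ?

Step 1: By the law of cosines on triangle XZS: XS² = 5² + 5² − 2·5·5·cos(90°) = 50, so XS = 5·√2.
Step 2: By the inverse law of cosines on triangle SXZ: cos(∠SXZ) = ((5·√2)² + 5² − 5²) / (2·5·√2·5) = 50/70.71 = 0.7071, so ∠SXZ = 45°.

Therefore, the measure of angle ∠SXZ = 45°.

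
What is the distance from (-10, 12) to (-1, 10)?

The horizontal distance is |-1 - -10| = 9 and the vertical distance is |10 - 12| = 2.
By the Pythagorean theorem, d = sqrt(9^2 + 2^2) = sqrt(85).

sqrt(85)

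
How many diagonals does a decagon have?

The number of diagonals in an n-gon is n(n - 3)/2.
For n = 10: 10(10 - 3)/2 = 10 × 7 / 2 = 35.

35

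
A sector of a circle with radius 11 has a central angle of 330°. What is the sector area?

The full circle has area πr² = π(11)² = 121*pi.
The sector covers 330° out of 360°, a fraction of 11/12.
Sector area = 121*pi × 11/12 = 1331*pi/12.

1331*pi/12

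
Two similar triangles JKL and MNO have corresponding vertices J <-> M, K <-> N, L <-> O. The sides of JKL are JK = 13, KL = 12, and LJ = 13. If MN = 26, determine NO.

Similar triangles have proportional sides. Setting up the proportion:
MN / JK = NO / KL
26 / 13 = NO / 12
NO = 12 * 26 / 13 = 24.

24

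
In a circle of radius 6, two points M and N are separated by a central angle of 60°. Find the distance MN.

Chord length = 2r sin(θ/2)
= 2 × 6 × sin(60°/2)
= 2 × 6 × sin(30°)
= 6

6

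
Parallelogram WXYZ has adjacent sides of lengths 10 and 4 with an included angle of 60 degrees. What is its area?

Area = 10 * 4 * sin(60°) = 40 * sqrt(3)/2 = 20*sqrt(3)

20*sqrt(3)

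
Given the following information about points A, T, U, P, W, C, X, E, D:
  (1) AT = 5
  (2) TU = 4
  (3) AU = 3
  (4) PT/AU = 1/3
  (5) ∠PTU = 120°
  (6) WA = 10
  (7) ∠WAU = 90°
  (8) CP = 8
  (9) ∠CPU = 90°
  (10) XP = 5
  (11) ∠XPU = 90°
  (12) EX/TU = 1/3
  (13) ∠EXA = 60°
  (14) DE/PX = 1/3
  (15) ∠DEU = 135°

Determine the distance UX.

From the given relations: PT = 1/3·AU = 1/3·3 = 1.
Step 1: By the law of cosines on triangle UTP: UP² = 4² + 1² − 2·4·1·cos(120°) = 21, so UP = √21.
Step 2: By the law of cosines on triangle UPX: UX² = √21² + 5² − 2·√21·5·cos(90°) = 46, so UX = √46.

Therefore, the length of UX = √46.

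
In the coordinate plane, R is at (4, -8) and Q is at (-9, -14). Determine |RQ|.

d = sqrt((-9 - 4)^2 + (-14 - -8)^2)
d = sqrt(-13^2 + -6^2)
d = sqrt(169 + 36)
d = sqrt(205)

sqrt(205)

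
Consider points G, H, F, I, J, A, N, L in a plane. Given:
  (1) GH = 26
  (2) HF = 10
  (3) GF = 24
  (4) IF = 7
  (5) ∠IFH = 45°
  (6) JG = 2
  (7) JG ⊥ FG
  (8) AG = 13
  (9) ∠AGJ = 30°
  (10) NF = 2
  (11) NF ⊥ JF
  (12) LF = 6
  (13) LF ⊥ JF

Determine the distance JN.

Step 1: By the law of cosines on triangle FGJ: FJ² = 24² + 2² − 2·24·2·cos(90°) = 580, so FJ = 2·√145.
Step 2: By the law of cosines on triangle JFN: JN² = (2·√145)² + 2² − 2·2·√145·2·cos(90°) = 584, so JN = 2·√146.

Therefore, the length of JN = 2·√146.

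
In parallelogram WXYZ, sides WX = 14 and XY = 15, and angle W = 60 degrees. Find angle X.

Opposite sides of a parallelogram are parallel, so consecutive angles form co-interior angles on a transversal.
Co-interior angles sum to 180°, giving angle X = 180 - 60 = 120 degrees.

120 degrees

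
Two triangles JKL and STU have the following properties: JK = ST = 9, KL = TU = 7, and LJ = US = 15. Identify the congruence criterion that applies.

The given information provides:
JK = ST = 9, KL = TU = 7, and LJ = US = 15
This matches the SSS congruence theorem.
All three pairs of corresponding sides are equal (Side-Side-Side).

SSS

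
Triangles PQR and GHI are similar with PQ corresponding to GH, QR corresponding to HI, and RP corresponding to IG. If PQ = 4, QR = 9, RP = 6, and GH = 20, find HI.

Since the triangles are similar, the ratio of corresponding sides is constant.
Scale factor k = GH / PQ = 20 / 4 = 5
HI = k * QR = 5 * 9 = 45

45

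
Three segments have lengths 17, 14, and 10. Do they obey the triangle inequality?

Yes.
The triangle inequality requires that the sum of any two sides exceeds the third.
Here 10 + 14 = 24 > 17, so the condition is met.

Yes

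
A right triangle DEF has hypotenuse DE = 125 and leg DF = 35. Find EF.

By the Pythagorean theorem: EF^2 = DE^2 - DF^2
EF^2 = 125^2 - 35^2 = 15625 - 1225 = 14400
EF = sqrt(14400) = 120

120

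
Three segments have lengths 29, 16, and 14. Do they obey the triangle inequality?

Check all three triangle inequalities:
29 + 16 = 45 > 14 ✓
29 + 14 = 43 > 16 ✓
16 + 14 = 30 > 29 ✓
All conditions hold, so these sides form a valid triangle.

Yes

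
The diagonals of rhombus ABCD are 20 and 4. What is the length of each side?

Half-diagonals are 10 and 2. side = sqrt(10^2 + 2^2) = sqrt(104) = 2*sqrt(26)

2*sqrt(26)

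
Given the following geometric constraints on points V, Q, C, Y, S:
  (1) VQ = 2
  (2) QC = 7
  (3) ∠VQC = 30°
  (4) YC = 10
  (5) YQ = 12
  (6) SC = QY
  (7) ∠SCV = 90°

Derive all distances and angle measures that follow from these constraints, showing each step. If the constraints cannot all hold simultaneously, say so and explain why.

The constraints are consistent.

From the given relations:
  SC = QY = 12

Step 1: From VQ = 2, QC = 7, and ∠VQC = 30°, by the law of cosines:
  VC² = VQ² + QC² - 2·VQ·QC·cos(30°) = 4 + 49 - 24.25 = 28.75
  VC ≈ 5.36

Step 2: From QC = 7, QY = 12, CY = 10, by the inverse law of cosines:
  cos(∠CQY) = (QC² + QY² - CY²) / (2·QC·QY)
  ∠CQY = 56.39°

Step 3: From CQ = 7, CY = 10, QY = 12, by the inverse law of cosines:
  cos(∠QCY) = (CQ² + CY² - QY²) / (2·CQ·CY)
  ∠QCY = 87.95°

Step 4: From YC = 10, YQ = 12, CQ = 7, by the inverse law of cosines:
  cos(∠CYQ) = (YC² + YQ² - CQ²) / (2·YC·YQ)
  ∠CYQ = 35.66°

Step 5: From VC = 5.36, CS = 12, and ∠VCS = 90°, by the law of cosines:
  VS² = VC² + CS² - 2·VC·CS·cos(90°) = 28.75 + 144 - 0 = 172.8
  VS ≈ 13.14

Step 6: From VC = 5.36, VQ = 2, CQ = 7, by the inverse law of cosines:
  cos(∠CVQ) = (VC² + VQ² - CQ²) / (2·VC·VQ)
  ∠CVQ = 139.25°

Step 7: From CQ = 7, CV = 5.36, QV = 2, by the inverse law of cosines:
  cos(∠QCV) = (CQ² + CV² - QV²) / (2·CQ·CV)
  ∠QCV = 10.75°

Step 8: From VC = 5.36, VS = 13.14, CS = 12, by the inverse law of cosines:
  cos(∠CVS) = (VC² + VS² - CS²) / (2·VC·VS)
  ∠CVS = 65.92°

Step 9: From SC = 12, SV = 13.14, CV = 5.36, by the inverse law of cosines:
  cos(∠CSV) = (SC² + SV² - CV²) / (2·SC·SV)
  ∠CSV = 24.08°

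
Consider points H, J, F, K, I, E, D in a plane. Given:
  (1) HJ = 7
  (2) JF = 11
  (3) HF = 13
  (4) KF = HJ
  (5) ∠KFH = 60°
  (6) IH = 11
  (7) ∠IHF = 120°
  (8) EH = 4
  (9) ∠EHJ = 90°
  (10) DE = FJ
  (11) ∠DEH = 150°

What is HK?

From the given relations: KF = HJ = 7.
Step 1: By the law of cosines on triangle HFK: HK² = 13² + 7² − 2·13·7·cos(60°) = 127, so HK = √127.

Therefore, the length of HK = √127.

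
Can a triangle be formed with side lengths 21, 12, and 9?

The longest side is 21. The other two sides sum to 9 + 12 = 21.
Since 21 ≤ 21, the two shorter sides cannot reach around to close the triangle.

No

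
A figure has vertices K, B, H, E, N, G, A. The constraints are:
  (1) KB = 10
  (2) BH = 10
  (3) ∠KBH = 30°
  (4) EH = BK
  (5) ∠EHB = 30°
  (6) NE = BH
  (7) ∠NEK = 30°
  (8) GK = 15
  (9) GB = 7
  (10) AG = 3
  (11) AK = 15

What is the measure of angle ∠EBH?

From the given relations: EH = BK = 10.
Step 1: By the law of cosines on triangle BHE: BE² = 10² + 10² − 2·10·10·cos(30°) = 26.79, so BE ≈ 5.18.
Step 2: By the inverse law of cosines on triangle EBH: cos(∠EBH) = (5.18² + 10² − 10²) / (2·5.18·10) = 26.79/103.53 = 0.2588, so ∠EBH = 75°.

Therefore, the measure of angle ∠EBH = 75°.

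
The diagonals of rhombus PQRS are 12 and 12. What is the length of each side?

The diagonals of a rhombus bisect each other at right angles.
Half-diagonals: 12/2 = 6 and 12/2 = 6
side = sqrt(6^2 + 6^2)
side = sqrt(36 + 36)
side = sqrt(72) = 6*sqrt(2)

6*sqrt(2)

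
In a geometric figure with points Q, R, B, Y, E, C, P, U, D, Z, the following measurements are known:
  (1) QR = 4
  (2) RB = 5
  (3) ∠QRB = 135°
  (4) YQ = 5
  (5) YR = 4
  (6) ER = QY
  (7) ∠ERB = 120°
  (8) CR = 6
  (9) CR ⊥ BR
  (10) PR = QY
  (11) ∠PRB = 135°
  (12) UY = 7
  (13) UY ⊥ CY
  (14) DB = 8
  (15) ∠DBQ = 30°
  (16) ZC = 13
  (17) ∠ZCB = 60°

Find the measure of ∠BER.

From the given relations: ER = QY = 5.
Step 1: By the law of cosines on triangle ERB: EB² = 5² + 5² − 2·5·5·cos(120°) = 75, so EB = 5·√3.
Step 2: By the inverse law of cosines on triangle BER: cos(∠BER) = ((5·√3)² + 5² − 5²) / (2·5·√3·5) = 75/86.6 = 0.866, so ∠BER = 30°.

Therefore, the measure of angle ∠BER = 30°.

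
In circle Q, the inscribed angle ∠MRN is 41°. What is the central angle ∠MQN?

By the inscribed angle theorem, the central angle is twice the inscribed angle.
Central angle = 2 × 41° = 82°

82°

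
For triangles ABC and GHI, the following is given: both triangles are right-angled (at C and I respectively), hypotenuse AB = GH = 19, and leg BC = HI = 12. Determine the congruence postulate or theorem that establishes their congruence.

The given information matches HL: The hypotenuse and one leg of two right triangles are equal (Hypotenuse-Leg).

HL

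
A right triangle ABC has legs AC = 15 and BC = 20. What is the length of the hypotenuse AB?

By the Pythagorean theorem: AB^2 = AC^2 + BC^2
AB^2 = 15^2 + 20^2 = 225 + 400 = 625
AB = sqrt(625) = 25

25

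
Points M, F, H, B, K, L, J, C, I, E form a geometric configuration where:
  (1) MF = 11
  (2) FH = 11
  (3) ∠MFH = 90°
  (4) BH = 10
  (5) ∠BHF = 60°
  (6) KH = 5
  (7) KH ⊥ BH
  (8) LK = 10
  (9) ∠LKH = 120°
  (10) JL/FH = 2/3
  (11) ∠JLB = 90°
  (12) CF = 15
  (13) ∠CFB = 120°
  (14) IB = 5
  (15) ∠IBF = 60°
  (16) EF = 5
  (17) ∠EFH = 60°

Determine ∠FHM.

Step 1: By the law of cosines on triangle HFM: HM² = 11² + 11² − 2·11·11·cos(90°) = 242, so HM = 11·√2.
Step 2: By the inverse law of cosines on triangle FHM: cos(∠FHM) = (11² + (11·√2)² − 11²) / (2·11·11·√2) = 242/342.24 = 0.7071, so ∠FHM = 45°.

Therefore, the measure of angle ∠FHM = 45°.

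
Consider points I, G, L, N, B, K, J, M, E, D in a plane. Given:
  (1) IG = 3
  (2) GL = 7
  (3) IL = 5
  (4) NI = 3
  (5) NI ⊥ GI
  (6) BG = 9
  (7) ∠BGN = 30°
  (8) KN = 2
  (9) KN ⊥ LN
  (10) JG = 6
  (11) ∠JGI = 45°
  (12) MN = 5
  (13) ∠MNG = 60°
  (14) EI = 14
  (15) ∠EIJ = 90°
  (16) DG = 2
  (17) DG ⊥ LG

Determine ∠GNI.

Step 1: By the law of cosines on triangle NIG: NG² = 3² + 3² − 2·3·3·cos(90°) = 18, so NG = 3·√2.
Step 2: By the inverse law of cosines on triangle GNI: cos(∠GNI) = ((3·√2)² + 3² − 3²) / (2·3·√2·3) = 18/25.46 = 0.7071, so ∠GNI = 45°.

Therefore, the measure of angle ∠GNI = 45°.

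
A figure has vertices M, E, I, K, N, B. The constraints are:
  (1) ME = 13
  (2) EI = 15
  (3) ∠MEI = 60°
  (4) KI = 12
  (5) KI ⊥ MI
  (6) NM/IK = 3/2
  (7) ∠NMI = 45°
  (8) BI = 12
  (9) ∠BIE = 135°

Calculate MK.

Step 1: By the law of cosines on triangle IEM: IM² = 15² + 13² − 2·15·13·cos(60°) = 199, so IM = √199.
Step 2: By the law of cosines on triangle MIK: MK² = √199² + 12² − 2·√199·12·cos(90°) = 343, so MK = 7·√7.

Therefore, the length of MK = 7·√7.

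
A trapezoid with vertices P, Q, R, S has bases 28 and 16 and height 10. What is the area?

A trapezoid's area equals the midsegment times the height.
The midsegment is (28 + 16) / 2 = 22.
Area = 22 * 10 = 220.

220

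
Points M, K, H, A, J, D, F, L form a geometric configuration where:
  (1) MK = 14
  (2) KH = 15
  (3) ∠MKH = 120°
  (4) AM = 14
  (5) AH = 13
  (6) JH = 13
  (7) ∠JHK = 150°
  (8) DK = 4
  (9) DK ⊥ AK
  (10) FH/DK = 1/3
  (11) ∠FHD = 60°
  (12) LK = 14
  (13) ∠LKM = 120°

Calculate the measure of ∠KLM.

Step 1: By the law of cosines on triangle LKM: LM² = 14² + 14² − 2·14·14·cos(120°) = 588, so LM = 14·√3.
Step 2: By the inverse law of cosines on triangle KLM: cos(∠KLM) = (14² + (14·√3)² − 14²) / (2·14·14·√3) = 588/678.96 = 0.866, so ∠KLM = 30°.

Therefore, the measure of angle ∠KLM = 30°.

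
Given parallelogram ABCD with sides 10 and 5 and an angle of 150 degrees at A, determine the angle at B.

In a parallelogram, consecutive angles are supplementary (sum to 180°).
angle B = 180 - angle A
angle B = 180 - 150
angle B = 30 degrees

30 degrees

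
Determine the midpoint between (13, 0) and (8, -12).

M = ((x₁ + x₂)/2, (y₁ + y₂)/2)
= ((13 + 8)/2, (0 + -12)/2)
= (21/2, -12/2) = (21/2, -6)

(21/2, -6)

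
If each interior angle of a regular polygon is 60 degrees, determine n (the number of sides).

The exterior angle is the supplement of the interior angle: 180 - 60 = 120 degrees.
Since the exterior angles of any convex polygon sum to 360 degrees, the number of sides is 360 / 120 = 3.

3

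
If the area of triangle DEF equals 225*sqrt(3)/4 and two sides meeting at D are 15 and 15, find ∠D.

Area = (1/2) * a * b * sin(C)
sin(C) = 2 * Area / (a * b)
sin(C) = 2 * 225*sqrt(3)/4 / (15 * 15)
sin(C) = sqrt(3)/2
C = arcsin(sqrt(3)/2) = 60°
Since sin(180° - C) = sin(C), the obtuse angle 120° gives the same area, so C = 60° or C = 120°.

60° or 120°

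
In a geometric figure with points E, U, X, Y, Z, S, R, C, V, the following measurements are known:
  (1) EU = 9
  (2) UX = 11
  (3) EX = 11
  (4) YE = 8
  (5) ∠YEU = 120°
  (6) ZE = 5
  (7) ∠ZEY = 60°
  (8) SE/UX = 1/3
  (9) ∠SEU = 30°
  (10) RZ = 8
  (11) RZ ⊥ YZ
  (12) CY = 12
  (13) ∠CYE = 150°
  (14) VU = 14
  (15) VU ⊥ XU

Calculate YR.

Step 1: By the law of cosines on triangle ZEY: ZY² = 5² + 8² − 2·5·8·cos(60°) = 49, so ZY = 7.
Step 2: By the law of cosines on triangle YZR: YR² = 7² + 8² − 2·7·8·cos(90°) = 113, so YR = √113.

Therefore, the length of YR = √113.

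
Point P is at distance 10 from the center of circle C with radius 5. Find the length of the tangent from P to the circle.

tangent = √(d² - r²) = √(10² - 5²) = √(100 - 25) = √75 = 5*sqrt(3)

5*sqrt(3)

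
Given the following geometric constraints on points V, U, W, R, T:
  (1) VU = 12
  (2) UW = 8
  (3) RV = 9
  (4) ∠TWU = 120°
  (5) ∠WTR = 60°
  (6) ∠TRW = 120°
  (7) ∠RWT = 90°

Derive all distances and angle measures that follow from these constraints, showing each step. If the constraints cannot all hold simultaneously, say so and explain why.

These constraints are not satisfiable: (5), (6) and (7) are the three interior angles of triangle WTR, which must sum to 180°, but 60° + 120° + 90° = 270°. No planar figure meets all of them, so nothing further can be derived.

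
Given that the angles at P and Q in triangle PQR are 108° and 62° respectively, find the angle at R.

The interior angles sum to 180°: angle R = 180 - 108 - 62 = 10°.
The triangle is obtuse (angles 108°, 62°, 10°).

10 degrees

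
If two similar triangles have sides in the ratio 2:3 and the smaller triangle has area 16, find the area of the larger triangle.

For similar figures, the area ratio equals the square of the side ratio.
Side ratio (the smaller triangle to the larger triangle) = 2:3, so area ratio = 2^2:3^2 = 4:9.
If the area of the smaller triangle is 16, then the area of the larger triangle = 16 * (9/4) = 36.

36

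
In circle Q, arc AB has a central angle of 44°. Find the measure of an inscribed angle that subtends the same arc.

By the inscribed angle theorem, the inscribed angle is half the central angle.
Inscribed angle = 44° / 2 = 22°

22°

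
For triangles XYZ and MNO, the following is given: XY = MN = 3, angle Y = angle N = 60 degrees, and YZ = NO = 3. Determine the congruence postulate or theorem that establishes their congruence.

Consider the given information: XY = MN = 3, angle Y = angle N = 60 degrees, and YZ = NO = 3
This is not SSS or HL: SSS requires all three pairs of sides, but we don't have that. HL only applies to right triangles with matching hypotenuse and leg.
The correct criterion is SAS. Two pairs of corresponding sides and the included angle are equal (Side-Angle-Side).

SAS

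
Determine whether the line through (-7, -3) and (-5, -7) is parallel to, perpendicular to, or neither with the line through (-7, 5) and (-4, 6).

Slope of line 1: m1 = (-7 - -3)/(-5 - -7) = -4/2 = -2
Slope of line 2: m2 = (6 - 5)/(-4 - -7) = 1/3 = 1/3
m1 != m2 (-2 != 1/3), so not parallel.
m1 * m2 = (-2) * (1/3) = -2/3 != -1, so not perpendicular.
The lines are neither parallel nor perpendicular.

Neither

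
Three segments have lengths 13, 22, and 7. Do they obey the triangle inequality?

Check the triangle inequality: 13 + 7 = 20 ≤ 22.
Since the sum of two sides does not exceed the third, no triangle can be formed.

No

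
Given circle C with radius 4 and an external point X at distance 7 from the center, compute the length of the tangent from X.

The tangent, radius, and line from the external point to the center form a right triangle.
The right angle is where the tangent meets the radius.
By the Pythagorean theorem: tangent² + 4² = 7²
tangent² = 49 - 16 = 33
tangent = sqrt(33)

sqrt(33)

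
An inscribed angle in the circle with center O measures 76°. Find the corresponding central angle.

The inscribed angle theorem states that a central angle is always twice any inscribed angle that subtends the same arc.
Since the inscribed angle is 76°, the central angle = 2 × 76° = 152°.

152°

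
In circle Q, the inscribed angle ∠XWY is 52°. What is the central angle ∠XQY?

By the inscribed angle theorem, the central angle is twice the inscribed angle.
Central angle = 2 × 52° = 104°

104°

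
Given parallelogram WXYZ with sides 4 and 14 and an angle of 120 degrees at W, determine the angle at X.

Opposite sides of a parallelogram are parallel, so consecutive angles form co-interior angles on a transversal.
Co-interior angles sum to 180°, giving angle X = 180 - 120 = 60 degrees.

60 degrees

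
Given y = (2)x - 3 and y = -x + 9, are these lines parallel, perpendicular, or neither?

Slope of line 1: m1 = 2
Slope of line 2: m2 = -1
For parallel lines we need equal slopes: 2 != -1.
For perpendicular lines we need m1*m2 = -1: (2)(-1) = -2 != -1.
Since neither condition holds, the lines are neither parallel nor perpendicular.

Neither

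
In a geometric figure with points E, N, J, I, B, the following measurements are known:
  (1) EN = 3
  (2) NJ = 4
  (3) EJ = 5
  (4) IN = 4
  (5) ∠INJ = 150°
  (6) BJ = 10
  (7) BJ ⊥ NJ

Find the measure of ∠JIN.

Step 1: By the law of cosines on triangle INJ: IJ² = 4² + 4² − 2·4·4·cos(150°) = 59.71, so IJ ≈ 7.73.
Step 2: By the inverse law of cosines on triangle JIN: cos(∠JIN) = (7.73² + 4² − 4²) / (2·7.73·4) = 59.71/61.82 = 0.9659, so ∠JIN = 15°.

Therefore, the measure of angle ∠JIN = 15°.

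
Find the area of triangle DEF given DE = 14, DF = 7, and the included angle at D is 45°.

When two sides and the included angle are known, the area formula is (1/2)ab sin(C).
The height from one side to the opposite vertex is 7 sin(45°) = 7*sqrt(2)/2.
Area = (1/2) * 14 * 7*sqrt(2)/2 = 49*sqrt(2)/2.

49*sqrt(2)/2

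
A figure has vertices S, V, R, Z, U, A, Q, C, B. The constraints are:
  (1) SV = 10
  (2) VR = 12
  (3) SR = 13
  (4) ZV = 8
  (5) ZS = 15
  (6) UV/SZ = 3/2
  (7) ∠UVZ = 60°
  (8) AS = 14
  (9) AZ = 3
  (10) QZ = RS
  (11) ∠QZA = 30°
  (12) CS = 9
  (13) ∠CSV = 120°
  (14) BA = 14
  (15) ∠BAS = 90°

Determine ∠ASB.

Step 1: By the law of cosines on triangle SAB: SB² = 14² + 14² − 2·14·14·cos(90°) = 392, so SB = 14·√2.
Step 2: By the inverse law of cosines on triangle ASB: cos(∠ASB) = (14² + (14·√2)² − 14²) / (2·14·14·√2) = 392/554.37 = 0.7071, so ∠ASB = 45°.

Therefore, the measure of angle ∠ASB = 45°.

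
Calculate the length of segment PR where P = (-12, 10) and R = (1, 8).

d = sqrt((13)^2 + (-2)^2) = sqrt(173)

sqrt(173)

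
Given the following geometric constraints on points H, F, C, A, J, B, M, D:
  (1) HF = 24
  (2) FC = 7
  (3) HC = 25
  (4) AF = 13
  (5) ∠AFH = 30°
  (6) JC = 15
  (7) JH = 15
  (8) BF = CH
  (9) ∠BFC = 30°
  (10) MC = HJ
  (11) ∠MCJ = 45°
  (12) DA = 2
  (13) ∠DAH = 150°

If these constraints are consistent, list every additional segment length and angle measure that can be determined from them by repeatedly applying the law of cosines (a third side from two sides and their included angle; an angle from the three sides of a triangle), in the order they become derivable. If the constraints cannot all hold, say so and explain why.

The constraints are consistent. Derivable facts, in order:
After 1 step:
- CB ≈ 19.26
- HA ≈ 14.3
- JM ≈ 11.48
- ∠CFH = 90°
- ∠CHF = 16.26°
- ∠CHJ = 33.56°
- ∠CJH = 112.89°
- ∠FCH = 73.74°
- ∠HCJ = 33.56°
After 2 steps:
- HD ≈ 16.07
- ∠AHF = 27.03°
- ∠BCF = 139.53°
- ∠CBF = 10.47°
- ∠CJM = 67.5°
- ∠CMJ = 67.5°
- ∠FAH = 122.97°
After 3 steps:
- ∠ADH = 26.43°
- ∠AHD = 3.57°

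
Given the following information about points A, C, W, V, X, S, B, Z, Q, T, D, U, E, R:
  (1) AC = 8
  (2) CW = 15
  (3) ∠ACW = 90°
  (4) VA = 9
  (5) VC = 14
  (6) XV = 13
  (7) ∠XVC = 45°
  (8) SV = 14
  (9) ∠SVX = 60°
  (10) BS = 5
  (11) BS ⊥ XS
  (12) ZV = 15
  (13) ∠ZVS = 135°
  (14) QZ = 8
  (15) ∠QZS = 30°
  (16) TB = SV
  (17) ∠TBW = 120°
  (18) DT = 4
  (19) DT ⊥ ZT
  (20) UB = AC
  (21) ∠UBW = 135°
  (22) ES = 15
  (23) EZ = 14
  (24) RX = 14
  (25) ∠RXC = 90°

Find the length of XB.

Step 1: By the law of cosines on triangle XVS: XS² = 13² + 14² − 2·13·14·cos(60°) = 183, so XS = √183.
Step 2: By the law of cosines on triangle XSB: XB² = √183² + 5² − 2·√183·5·cos(90°) = 208, so XB = 4·√13.

Therefore, the length of XB = 4·√13.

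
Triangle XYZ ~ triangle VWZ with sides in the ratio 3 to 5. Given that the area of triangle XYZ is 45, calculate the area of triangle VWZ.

Area ratio = (3/5)^2 = 9/25. Area of VWZ = 45 * 25/9 = 125.

125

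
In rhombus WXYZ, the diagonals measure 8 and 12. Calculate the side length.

Half-diagonals are 4 and 6. side = sqrt(4^2 + 6^2) = sqrt(52) = 2*sqrt(13)

2*sqrt(13)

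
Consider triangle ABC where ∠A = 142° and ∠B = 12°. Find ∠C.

The interior angles sum to 180°: angle C = 180 - 142 - 12 = 26°.
The triangle is obtuse (angles 142°, 12°, 26°).

26 degrees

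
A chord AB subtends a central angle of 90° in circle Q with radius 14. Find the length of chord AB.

Drop a perpendicular from the center to the chord, bisecting both the chord and the central angle.
Each half-chord = r sin(θ/2) = 14 sin(45°).
The full chord = 2 × 14 × sin(45°) = 14*sqrt(2).

14*sqrt(2)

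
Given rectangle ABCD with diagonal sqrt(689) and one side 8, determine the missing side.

b = sqrt(d^2 - a^2) = sqrt(689 - 64) = sqrt(625) = 25

25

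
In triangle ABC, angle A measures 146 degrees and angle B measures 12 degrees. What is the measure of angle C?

Let angle C = x. Then 146 + 12 + x = 180.
x = 180 - 158 = 22 degrees.

22 degrees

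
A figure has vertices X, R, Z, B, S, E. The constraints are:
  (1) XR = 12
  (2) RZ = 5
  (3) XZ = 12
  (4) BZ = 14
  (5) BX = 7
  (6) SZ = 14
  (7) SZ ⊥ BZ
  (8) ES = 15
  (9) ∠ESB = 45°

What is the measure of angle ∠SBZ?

Step 1: By the law of cosines on triangle BZS: BS² = 14² + 14² − 2·14·14·cos(90°) = 392, so BS = 14·√2.
Step 2: By the inverse law of cosines on triangle SBZ: cos(∠SBZ) = ((14·√2)² + 14² − 14²) / (2·14·√2·14) = 392/554.37 = 0.7071, so ∠SBZ = 45°.

Therefore, the measure of angle ∠SBZ = 45°.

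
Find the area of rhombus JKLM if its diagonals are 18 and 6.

Area of a rhombus = (d1 * d2) / 2
Area = (18 * 6) / 2
Area = 108 / 2
Area = 54

54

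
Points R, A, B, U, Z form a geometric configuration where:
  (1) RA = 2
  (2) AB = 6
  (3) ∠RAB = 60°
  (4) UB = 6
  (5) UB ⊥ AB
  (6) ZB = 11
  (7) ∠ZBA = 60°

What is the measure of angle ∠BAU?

Step 1: By the law of cosines on triangle ABU: AU² = 6² + 6² − 2·6·6·cos(90°) = 72, so AU = 6·√2.
Step 2: By the inverse law of cosines on triangle BAU: cos(∠BAU) = (6² + (6·√2)² − 6²) / (2·6·6·√2) = 72/101.82 = 0.7071, so ∠BAU = 45°.

Therefore, the measure of angle ∠BAU = 45°.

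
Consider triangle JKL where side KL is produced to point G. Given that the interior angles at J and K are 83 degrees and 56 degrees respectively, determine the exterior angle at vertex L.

By the exterior angle theorem, an exterior angle of a triangle equals the sum of the two remote interior angles.
Exterior angle = angle J + angle K
Exterior angle = 83 + 56 = 139 degrees

139 degrees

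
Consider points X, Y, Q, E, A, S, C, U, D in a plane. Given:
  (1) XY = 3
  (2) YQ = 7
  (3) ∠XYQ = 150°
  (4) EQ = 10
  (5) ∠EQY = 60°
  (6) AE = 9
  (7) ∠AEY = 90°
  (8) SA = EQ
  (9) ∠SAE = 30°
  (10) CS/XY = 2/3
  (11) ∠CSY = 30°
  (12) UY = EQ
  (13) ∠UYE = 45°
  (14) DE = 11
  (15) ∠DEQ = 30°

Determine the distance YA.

Step 1: By the law of cosines on triangle EQY: EY² = 10² + 7² − 2·10·7·cos(60°) = 79, so EY = √79.
Step 2: By the law of cosines on triangle YEA: YA² = √79² + 9² − 2·√79·9·cos(90°) = 160, so YA = 4·√10.

Therefore, the length of YA = 4·√10.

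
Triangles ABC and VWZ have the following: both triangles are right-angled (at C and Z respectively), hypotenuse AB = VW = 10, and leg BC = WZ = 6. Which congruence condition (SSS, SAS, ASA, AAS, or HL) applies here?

The given information matches HL: The hypotenuse and one leg of two right triangles are equal (Hypotenuse-Leg).

HL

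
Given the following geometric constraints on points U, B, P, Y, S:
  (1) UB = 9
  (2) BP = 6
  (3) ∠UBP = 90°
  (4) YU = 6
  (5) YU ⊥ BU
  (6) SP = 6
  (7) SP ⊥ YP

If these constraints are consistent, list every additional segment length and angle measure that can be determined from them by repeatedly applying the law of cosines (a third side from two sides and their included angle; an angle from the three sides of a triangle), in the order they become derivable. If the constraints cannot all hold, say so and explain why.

The constraints are consistent. Derivable facts, in order:
After 1 step:
- BY = 3·√13
- UP = 3·√13
After 2 steps:
- ∠BPU = 56.31°
- ∠BUP = 33.69°
- ∠BYU = 56.31°
- ∠UBY = 33.69°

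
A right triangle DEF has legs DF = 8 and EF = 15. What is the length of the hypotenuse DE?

By the Pythagorean theorem: DE^2 = DF^2 + EF^2
DE^2 = 8^2 + 15^2 = 64 + 225 = 289
DE = sqrt(289) = 17

17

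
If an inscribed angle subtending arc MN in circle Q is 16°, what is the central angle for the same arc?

By the inscribed angle theorem, the central angle is twice the inscribed angle.
Central angle = 2 × 16° = 32°

32°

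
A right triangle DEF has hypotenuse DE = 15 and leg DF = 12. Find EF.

By the Pythagorean theorem: EF^2 = DE^2 - DF^2
EF^2 = 15^2 - 12^2 = 225 - 144 = 81
EF = sqrt(81) = 9

9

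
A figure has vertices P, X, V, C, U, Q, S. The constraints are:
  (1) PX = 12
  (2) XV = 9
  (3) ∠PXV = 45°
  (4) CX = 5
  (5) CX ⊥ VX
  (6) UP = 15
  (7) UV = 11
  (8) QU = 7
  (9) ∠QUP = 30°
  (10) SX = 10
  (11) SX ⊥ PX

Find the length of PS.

Step 1: By the law of cosines on triangle PXS: PS² = 12² + 10² − 2·12·10·cos(90°) = 244, so PS = 2·√61.

Therefore, the length of PS = 2·√61.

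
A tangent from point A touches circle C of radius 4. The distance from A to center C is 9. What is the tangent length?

tangent = √(d² - r²) = √(9² - 4²) = √(81 - 16) = √65 = sqrt(65)

sqrt(65)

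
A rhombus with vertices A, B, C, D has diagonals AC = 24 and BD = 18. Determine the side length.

In a rhombus, the diagonals bisect each other perpendicularly, creating four congruent right triangles.
Each triangle has legs 12 (half of 24) and 9 (half of 18).
The hypotenuse of each right triangle is a side of the rhombus:
side = sqrt(12^2 + 9^2) = sqrt(225) = 15

15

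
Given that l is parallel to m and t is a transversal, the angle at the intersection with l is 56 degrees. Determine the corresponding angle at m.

When a transversal crosses parallel lines, angles in the same position at each intersection are called corresponding angles.
These are always equal, so the answer is 56 degrees.

56 degrees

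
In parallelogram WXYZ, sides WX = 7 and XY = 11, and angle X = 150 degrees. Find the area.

The area of a parallelogram equals the product of two adjacent sides times the sine of the included angle.
This is because the height equals 11 * sin(150°) = 11/2.
Area = 7 * 11/2 = 77/2

77/2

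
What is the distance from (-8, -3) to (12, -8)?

d = sqrt((12 - -8)^2 + (-8 - -3)^2)
d = sqrt(20^2 + -5^2)
d = sqrt(400 + 25)
d = sqrt(425) = 5*sqrt(17)

5*sqrt(17)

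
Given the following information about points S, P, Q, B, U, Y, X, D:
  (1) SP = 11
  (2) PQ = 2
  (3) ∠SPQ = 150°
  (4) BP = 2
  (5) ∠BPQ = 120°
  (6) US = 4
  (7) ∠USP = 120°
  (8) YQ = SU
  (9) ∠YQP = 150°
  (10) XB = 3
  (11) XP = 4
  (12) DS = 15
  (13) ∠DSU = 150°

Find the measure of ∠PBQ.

Step 1: By the law of cosines on triangle BPQ: BQ² = 2² + 2² − 2·2·2·cos(120°) = 12, so BQ = 2·√3.
Step 2: By the inverse law of cosines on triangle PBQ: cos(∠PBQ) = (2² + (2·√3)² − 2²) / (2·2·2·√3) = 12/13.86 = 0.866, so ∠PBQ = 30°.

Therefore, the measure of angle ∠PBQ = 30°.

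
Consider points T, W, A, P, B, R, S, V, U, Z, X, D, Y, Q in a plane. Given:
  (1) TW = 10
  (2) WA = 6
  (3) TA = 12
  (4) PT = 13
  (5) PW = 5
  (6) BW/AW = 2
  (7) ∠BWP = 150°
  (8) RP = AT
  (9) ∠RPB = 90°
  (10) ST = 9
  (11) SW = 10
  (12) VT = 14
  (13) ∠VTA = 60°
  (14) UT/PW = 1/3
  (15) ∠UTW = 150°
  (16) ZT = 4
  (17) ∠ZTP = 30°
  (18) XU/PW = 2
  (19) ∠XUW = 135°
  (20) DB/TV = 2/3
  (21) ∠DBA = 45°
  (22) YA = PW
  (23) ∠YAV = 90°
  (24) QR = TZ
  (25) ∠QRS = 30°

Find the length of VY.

From the given relations: YA = PW = 5.
Step 1: By the law of cosines on triangle VTA: VA² = 14² + 12² − 2·14·12·cos(60°) = 172, so VA = 2·√43.
Step 2: By the law of cosines on triangle VAY: VY² = (2·√43)² + 5² − 2·2·√43·5·cos(90°) = 197, so VY = √197.

Therefore, the length of VY = √197.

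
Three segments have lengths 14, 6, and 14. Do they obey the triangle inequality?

For three segments to close into a triangle, no single side can be as long as the other two combined.
The longest side is 14, and 6 + 14 = 20 > 14.
A triangle can be formed.

Yes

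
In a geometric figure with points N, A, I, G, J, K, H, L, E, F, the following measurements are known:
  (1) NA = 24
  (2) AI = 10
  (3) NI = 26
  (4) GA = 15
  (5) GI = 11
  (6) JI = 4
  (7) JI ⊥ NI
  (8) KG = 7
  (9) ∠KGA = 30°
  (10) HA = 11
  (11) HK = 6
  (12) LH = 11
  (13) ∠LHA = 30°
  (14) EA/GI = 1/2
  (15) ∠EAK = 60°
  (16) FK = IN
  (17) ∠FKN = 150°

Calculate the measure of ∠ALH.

Step 1: By the law of cosines on triangle LHA: LA² = 11² + 11² − 2·11·11·cos(30°) = 32.42, so LA ≈ 5.69.
Step 2: By the inverse law of cosines on triangle ALH: cos(∠ALH) = (5.69² + 11² − 11²) / (2·5.69·11) = 32.42/125.27 = 0.2588, so ∠ALH = 75°.

Therefore, the measure of angle ∠ALH = 75°.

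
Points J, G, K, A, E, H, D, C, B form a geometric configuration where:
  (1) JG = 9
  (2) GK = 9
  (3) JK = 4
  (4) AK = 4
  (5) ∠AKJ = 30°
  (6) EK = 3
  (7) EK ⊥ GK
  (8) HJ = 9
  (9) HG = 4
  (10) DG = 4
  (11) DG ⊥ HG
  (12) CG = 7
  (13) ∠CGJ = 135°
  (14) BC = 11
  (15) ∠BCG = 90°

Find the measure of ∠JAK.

Step 1: By the law of cosines on triangle AKJ: AJ² = 4² + 4² − 2·4·4·cos(30°) = 4.29, so AJ ≈ 2.07.
Step 2: By the inverse law of cosines on triangle JAK: cos(∠JAK) = (2.07² + 4² − 4²) / (2·2.07·4) = 4.29/16.56 = 0.2588, so ∠JAK = 75°.

Therefore, the measure of angle ∠JAK = 75°.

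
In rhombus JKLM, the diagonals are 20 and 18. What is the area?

Area of a rhombus = (d1 * d2) / 2
Area = (20 * 18) / 2
Area = 360 / 2
Area = 180

180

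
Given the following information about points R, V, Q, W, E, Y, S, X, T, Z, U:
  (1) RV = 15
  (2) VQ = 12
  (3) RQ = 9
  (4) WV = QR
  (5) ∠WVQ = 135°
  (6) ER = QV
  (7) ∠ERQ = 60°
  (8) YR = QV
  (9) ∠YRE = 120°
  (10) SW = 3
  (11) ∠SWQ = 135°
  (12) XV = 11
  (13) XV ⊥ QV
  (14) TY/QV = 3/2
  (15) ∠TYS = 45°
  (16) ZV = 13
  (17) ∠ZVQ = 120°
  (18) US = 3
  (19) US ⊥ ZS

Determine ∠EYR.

From the given relations: YR = QV = 12; ER = QV = 12.
Step 1: By the law of cosines on triangle YRE: YE² = 12² + 12² − 2·12·12·cos(120°) = 432, so YE = 12·√3.
Step 2: By the inverse law of cosines on triangle EYR: cos(∠EYR) = ((12·√3)² + 12² − 12²) / (2·12·√3·12) = 432/498.83 = 0.866, so ∠EYR = 30°.

Therefore, the measure of angle ∠EYR = 30°.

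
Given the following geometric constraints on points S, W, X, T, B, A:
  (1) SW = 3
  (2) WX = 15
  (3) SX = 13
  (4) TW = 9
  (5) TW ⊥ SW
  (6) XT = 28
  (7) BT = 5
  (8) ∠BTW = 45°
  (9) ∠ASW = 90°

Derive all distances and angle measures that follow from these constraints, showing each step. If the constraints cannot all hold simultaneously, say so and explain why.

These constraints are not satisfiable: by the triangle inequality in triangle WXT, (2) WX = 15 and (4) TW = 9 force XT ≤ 15 + 9 = 24, but (6) says XT = 28. No planar figure meets all of them, so nothing further can be derived.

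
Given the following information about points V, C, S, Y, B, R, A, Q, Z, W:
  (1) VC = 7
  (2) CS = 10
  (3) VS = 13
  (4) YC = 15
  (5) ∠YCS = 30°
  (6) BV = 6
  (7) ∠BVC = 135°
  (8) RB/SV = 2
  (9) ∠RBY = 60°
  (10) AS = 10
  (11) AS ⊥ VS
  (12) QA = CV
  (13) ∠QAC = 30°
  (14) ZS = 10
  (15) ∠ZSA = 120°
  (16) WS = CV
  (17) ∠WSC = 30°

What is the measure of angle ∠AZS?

Step 1: By the law of cosines on triangle ZSA: ZA² = 10² + 10² − 2·10·10·cos(120°) = 300, so ZA = 10·√3.
Step 2: By the inverse law of cosines on triangle AZS: cos(∠AZS) = ((10·√3)² + 10² − 10²) / (2·10·√3·10) = 300/346.41 = 0.866, so ∠AZS = 30°.

Therefore, the measure of angle ∠AZS = 30°.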